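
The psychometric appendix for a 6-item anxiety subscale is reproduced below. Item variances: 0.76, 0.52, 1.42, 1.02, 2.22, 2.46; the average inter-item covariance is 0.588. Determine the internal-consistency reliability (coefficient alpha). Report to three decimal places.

sum of item variances = 0.76 + 0.52 + 1.42 + 1.02 + 2.22 + 2.46 = 8.40
Sum of the 15 distinct covariances = 15 × 0.588 = 8.820
total variance = sum of item variances + 2·Σcov = 8.40 + 2 × 8.820 = 26.040
α = (6/5)·(1 − 8.40/26.040) = 0.813

α = 0.813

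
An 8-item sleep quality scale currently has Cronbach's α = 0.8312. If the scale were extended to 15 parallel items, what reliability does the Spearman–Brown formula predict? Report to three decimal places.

Length factor m = 15/8 = 1.8750
α' = m·α / (1 + (m−1)·α)
   = 15/8 × 0.8312 / (1 + (15/8 − 1) × 0.8312)
   = 1.5585 / 1.7273 = 0.902

predicted reliability = 0.902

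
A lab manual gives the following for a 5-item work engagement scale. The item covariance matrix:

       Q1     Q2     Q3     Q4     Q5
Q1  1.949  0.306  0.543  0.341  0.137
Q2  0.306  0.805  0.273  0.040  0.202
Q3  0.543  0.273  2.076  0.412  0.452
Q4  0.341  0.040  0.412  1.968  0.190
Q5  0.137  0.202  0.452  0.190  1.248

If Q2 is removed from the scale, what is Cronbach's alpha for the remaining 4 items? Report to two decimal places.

α = 0.49

Remaining items: Q1, Q3, Q4, Q5 (k = 4).
Σσᵢ² = 1.949 + 2.076 + 1.968 + 1.248 = 7.241
σ²_total = 7.241 + 2 × 2.075 = 11.391
α (item deleted) = (4/3)·(1 − 7.241/11.391) = 0.49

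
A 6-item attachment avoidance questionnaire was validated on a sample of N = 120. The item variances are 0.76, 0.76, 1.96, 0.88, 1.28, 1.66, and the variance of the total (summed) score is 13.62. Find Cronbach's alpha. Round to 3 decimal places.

Cronbach's alpha = 0.557

ΣVar(i) = 0.76 + 0.76 + 1.96 + 0.88 + 1.28 + 1.66 = 7.30
α = (k/(k−1))·(1 − ΣVar(i)/Var(T)) = (6/5)·(1 − 7.30/13.62) = 0.557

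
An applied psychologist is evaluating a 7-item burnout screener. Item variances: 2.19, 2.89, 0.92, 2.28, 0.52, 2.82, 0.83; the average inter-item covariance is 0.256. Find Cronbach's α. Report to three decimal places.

Cronbach's α = 0.541

sum of item variances = 2.19 + 2.89 + 0.92 + 2.28 + 0.52 + 2.82 + 0.83 = 12.45
Sum of the 21 distinct covariances = 21 × 0.256 = 5.376
σ²_T = sum of item variances + 2·Σcov = 12.45 + 2 × 5.376 = 23.202
α = (7/6)·(1 − 12.45/23.202) = 0.541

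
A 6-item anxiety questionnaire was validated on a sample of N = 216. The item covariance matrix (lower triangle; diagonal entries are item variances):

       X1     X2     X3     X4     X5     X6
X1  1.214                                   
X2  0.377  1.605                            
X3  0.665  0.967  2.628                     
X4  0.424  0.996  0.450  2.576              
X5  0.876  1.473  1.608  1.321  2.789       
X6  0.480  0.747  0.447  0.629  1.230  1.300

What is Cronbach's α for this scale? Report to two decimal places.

Cronbach's α = 0.81

ΣVar(i) = 1.214 + 1.605 + 2.628 + 2.576 + 2.789 + 1.300 = 12.112
Sum of off-diagonal covariances = 12.690
σ²_total = 12.112 + 2 × 12.690 = 37.492
α = (k/(k−1))·(1 − ΣVar(i)/σ²_total) = (6/5)·(1 − 12.112/37.492) = 0.81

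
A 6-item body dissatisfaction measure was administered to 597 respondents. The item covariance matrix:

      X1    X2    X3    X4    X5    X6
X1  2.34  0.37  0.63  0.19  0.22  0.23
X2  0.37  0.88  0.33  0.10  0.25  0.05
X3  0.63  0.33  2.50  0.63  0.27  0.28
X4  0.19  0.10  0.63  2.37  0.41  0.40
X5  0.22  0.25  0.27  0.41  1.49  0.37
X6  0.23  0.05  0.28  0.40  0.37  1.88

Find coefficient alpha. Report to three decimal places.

Σσᵢ² = 2.34 + 0.88 + 2.50 + 2.37 + 1.49 + 1.88 = 11.46
Sum of the distinct covariances = 4.73
σ²_T = 11.46 + 2 × 4.73 = 20.92
α = (k/(k−1))·(1 − Σσᵢ²/σ²_T) = (6/5)·(1 − 11.46/20.92) = 0.543

α = 0.543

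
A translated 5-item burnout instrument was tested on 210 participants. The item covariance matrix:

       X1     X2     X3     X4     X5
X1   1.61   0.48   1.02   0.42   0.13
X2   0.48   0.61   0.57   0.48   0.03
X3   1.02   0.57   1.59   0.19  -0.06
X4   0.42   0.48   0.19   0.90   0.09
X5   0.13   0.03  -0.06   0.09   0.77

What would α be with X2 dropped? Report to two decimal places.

Remaining items: X1, X3, X4, X5 (k = 4).
Σσ²ᵢ = 1.61 + 1.59 + 0.90 + 0.77 = 4.87
Var(T) = 4.87 + 2 × 1.79 = 8.45
α (item deleted) = (4/3)·(1 − 4.87/8.45) = 0.56

α = 0.56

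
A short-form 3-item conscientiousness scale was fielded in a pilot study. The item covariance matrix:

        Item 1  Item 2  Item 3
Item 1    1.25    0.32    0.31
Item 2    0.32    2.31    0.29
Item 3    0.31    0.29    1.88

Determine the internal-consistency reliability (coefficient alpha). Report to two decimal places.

ΣVar(i) = 1.25 + 2.31 + 1.88 = 5.44
Sum of the distinct covariances = 0.92
σ²_T = 5.44 + 2 × 0.92 = 7.28
α = (k/(k−1))·(1 − ΣVar(i)/σ²_T) = (3/2)·(1 − 5.44/7.28) = 0.38

coefficient alpha = 0.38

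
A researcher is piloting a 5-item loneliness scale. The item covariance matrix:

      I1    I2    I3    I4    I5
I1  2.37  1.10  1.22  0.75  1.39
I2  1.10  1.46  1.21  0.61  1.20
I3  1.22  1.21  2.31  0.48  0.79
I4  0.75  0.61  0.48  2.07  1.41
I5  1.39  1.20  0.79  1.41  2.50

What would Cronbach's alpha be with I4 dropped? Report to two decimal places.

Remaining items: I1, I2, I3, I5 (k = 4).
ΣVar(i) = 2.37 + 1.46 + 2.31 + 2.50 = 8.64
σ²_total = 8.64 + 2 × 6.91 = 22.46
α (item deleted) = (4/3)·(1 − 8.64/22.46) = 0.82

Cronbach's alpha = 0.82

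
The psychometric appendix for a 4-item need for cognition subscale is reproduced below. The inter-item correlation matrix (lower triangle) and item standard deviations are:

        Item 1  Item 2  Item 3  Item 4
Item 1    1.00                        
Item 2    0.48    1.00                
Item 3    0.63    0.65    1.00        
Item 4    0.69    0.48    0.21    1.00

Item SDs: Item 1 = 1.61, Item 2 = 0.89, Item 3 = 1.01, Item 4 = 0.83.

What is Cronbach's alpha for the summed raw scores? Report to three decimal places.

Σσ²ᵢ = 1.61² + 0.89² + 1.01² + 0.83² = 5.0932
Covariances σ_ij = r_ij · s_i · s_j:
  σ(Item 1,Item 2) = 0.48 × 1.61 × 0.89 = 0.6878
  σ(Item 1,Item 3) = 0.63 × 1.61 × 1.01 = 1.0244
  σ(Item 1,Item 4) = 0.69 × 1.61 × 0.83 = 0.9220
  σ(Item 2,Item 3) = 0.65 × 0.89 × 1.01 = 0.5843
  σ(Item 2,Item 4) = 0.48 × 0.89 × 0.83 = 0.3546
  σ(Item 3,Item 4) = 0.21 × 1.01 × 0.83 = 0.1760
σ²_T = Σσ²ᵢ + 2·Σσ_ij = 5.0932 + 2 × 3.7491 = 12.5914
α = (4/3)·(1 − 5.0932/12.5914) = 0.794

Cronbach's alpha = 0.794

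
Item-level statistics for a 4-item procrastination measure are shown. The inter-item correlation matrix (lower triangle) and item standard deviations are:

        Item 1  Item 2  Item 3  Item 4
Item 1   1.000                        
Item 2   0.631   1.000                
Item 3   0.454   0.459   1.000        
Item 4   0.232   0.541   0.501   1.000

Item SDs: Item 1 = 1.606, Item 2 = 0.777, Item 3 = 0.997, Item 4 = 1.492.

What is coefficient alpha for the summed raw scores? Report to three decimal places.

α = 0.723

Σσ²ᵢ = 1.606² + 0.777² + 0.997² + 1.492² = 6.4030
Covariances σ_ij = r_ij · s_i · s_j:
  σ(Item 1,Item 2) = 0.631 × 1.606 × 0.777 = 0.7874
  σ(Item 1,Item 3) = 0.454 × 1.606 × 0.997 = 0.7269
  σ(Item 1,Item 4) = 0.232 × 1.606 × 1.492 = 0.5559
  σ(Item 2,Item 3) = 0.459 × 0.777 × 0.997 = 0.3556
  σ(Item 2,Item 4) = 0.541 × 0.777 × 1.492 = 0.6272
  σ(Item 3,Item 4) = 0.501 × 0.997 × 1.492 = 0.7452
σ²_T = Σσ²ᵢ + 2·Σσ_ij = 6.4030 + 2 × 3.7982 = 13.9994
α = (4/3)·(1 − 6.4030/13.9994) = 0.723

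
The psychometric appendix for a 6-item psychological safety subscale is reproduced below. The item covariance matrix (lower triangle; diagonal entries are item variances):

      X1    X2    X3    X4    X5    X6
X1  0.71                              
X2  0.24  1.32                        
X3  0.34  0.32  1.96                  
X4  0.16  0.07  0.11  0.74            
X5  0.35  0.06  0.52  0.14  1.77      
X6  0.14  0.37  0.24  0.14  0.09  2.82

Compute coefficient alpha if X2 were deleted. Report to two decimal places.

Remaining items: X1, X3, X4, X5, X6 (k = 5).
Σσ²ᵢ = 0.71 + 1.96 + 0.74 + 1.77 + 2.82 = 8.00
σ²_T = 8.00 + 2 × 2.23 = 12.46
α (item deleted) = (5/4)·(1 − 8.00/12.46) = 0.45

coefficient alpha = 0.45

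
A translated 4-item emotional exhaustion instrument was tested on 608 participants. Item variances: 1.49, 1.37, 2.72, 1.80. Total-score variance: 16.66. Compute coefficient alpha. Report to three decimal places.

coefficient alpha = 0.743

sum of item variances = 1.49 + 1.37 + 2.72 + 1.80 = 7.38
α = (k/(k−1))·(1 − sum of item variances/σ²_T) = (4/3)·(1 − 7.38/16.66) = 0.743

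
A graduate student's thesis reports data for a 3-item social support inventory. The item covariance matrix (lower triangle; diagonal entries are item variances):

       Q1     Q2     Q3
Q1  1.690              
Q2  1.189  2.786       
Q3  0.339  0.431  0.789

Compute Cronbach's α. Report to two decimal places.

α = 0.64

Σσᵢ² = 1.690 + 2.786 + 0.789 = 5.265
Sum of off-diagonal covariances = 1.959
Var(T) = 5.265 + 2 × 1.959 = 9.183
α = (k/(k−1))·(1 − Σσᵢ²/Var(T)) = (3/2)·(1 − 5.265/9.183) = 0.64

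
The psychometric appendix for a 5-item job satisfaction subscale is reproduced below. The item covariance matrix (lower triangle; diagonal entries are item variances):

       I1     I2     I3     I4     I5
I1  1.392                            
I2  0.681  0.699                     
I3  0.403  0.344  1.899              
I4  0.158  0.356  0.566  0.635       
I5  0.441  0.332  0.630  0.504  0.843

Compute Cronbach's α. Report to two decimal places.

Σσ²ᵢ = 1.392 + 0.699 + 1.899 + 0.635 + 0.843 = 5.468
Σ_{i<j} σ_ij = 4.415
σ²_T = 5.468 + 2 × 4.415 = 14.298
α = (k/(k−1))·(1 − Σσ²ᵢ/σ²_T) = (5/4)·(1 − 5.468/14.298) = 0.77

α = 0.77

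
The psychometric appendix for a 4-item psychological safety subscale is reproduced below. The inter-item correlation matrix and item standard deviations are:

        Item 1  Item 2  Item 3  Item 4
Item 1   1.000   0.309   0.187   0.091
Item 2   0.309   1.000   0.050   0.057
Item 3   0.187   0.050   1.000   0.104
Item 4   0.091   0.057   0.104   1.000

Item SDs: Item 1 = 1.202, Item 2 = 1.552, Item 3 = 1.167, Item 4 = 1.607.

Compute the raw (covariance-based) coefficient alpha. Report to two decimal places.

Σσ²ᵢ = 1.202² + 1.552² + 1.167² + 1.607² = 7.7978
Covariances σ_ij = r_ij · s_i · s_j:
  σ(Item 1,Item 2) = 0.309 × 1.202 × 1.552 = 0.5764
  σ(Item 1,Item 3) = 0.187 × 1.202 × 1.167 = 0.2623
  σ(Item 1,Item 4) = 0.091 × 1.202 × 1.607 = 0.1758
  σ(Item 2,Item 3) = 0.050 × 1.552 × 1.167 = 0.0906
  σ(Item 2,Item 4) = 0.057 × 1.552 × 1.607 = 0.1422
  σ(Item 3,Item 4) = 0.104 × 1.167 × 1.607 = 0.1950
σ²_T = Σσ²ᵢ + 2·Σσ_ij = 7.7978 + 2 × 1.4423 = 10.6824
α = (4/3)·(1 − 7.7978/10.6824) = 0.36

α = 0.36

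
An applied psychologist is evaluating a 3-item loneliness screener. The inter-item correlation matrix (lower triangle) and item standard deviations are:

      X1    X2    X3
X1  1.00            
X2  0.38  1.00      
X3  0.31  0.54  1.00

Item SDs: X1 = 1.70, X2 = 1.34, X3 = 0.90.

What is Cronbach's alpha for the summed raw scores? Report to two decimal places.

Σσ²ᵢ = 1.70² + 1.34² + 0.90² = 5.4956
Covariances σ_ij = r_ij · s_i · s_j:
  σ(X1,X2) = 0.38 × 1.70 × 1.34 = 0.8656
  σ(X1,X3) = 0.31 × 1.70 × 0.90 = 0.4743
  σ(X2,X3) = 0.54 × 1.34 × 0.90 = 0.6512
σ²_T = Σσ²ᵢ + 2·Σσ_ij = 5.4956 + 2 × 1.9911 = 9.4778
α = (3/2)·(1 − 5.4956/9.4778) = 0.63

α = 0.63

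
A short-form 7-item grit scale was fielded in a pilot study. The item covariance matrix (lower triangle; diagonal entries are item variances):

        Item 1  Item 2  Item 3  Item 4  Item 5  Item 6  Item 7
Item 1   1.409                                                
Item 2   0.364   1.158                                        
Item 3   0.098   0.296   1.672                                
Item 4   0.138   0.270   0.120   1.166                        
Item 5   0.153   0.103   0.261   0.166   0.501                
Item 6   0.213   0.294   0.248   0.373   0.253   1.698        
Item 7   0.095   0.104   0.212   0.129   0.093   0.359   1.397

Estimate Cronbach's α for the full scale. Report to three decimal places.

α = 0.573

Σσᵢ² = 1.409 + 1.158 + 1.672 + 1.166 + 0.501 + 1.698 + 1.397 = 9.001
Σ_{i<j} σ_ij = 4.342
σ²_total = 9.001 + 2 × 4.342 = 17.685
α = (k/(k−1))·(1 − Σσᵢ²/σ²_total) = (7/6)·(1 − 9.001/17.685) = 0.573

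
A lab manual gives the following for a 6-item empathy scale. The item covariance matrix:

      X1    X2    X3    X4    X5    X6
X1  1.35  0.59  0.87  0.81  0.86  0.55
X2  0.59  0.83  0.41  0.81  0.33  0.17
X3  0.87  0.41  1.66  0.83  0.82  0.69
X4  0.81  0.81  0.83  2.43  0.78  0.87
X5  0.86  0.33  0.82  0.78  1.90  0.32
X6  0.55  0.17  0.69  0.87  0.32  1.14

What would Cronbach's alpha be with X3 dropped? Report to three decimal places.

Remaining items: X1, X2, X4, X5, X6 (k = 5).
ΣVar(i) = 1.35 + 0.83 + 2.43 + 1.90 + 1.14 = 7.65
σ²_total = 7.65 + 2 × 6.09 = 19.83
α (item deleted) = (5/4)·(1 − 7.65/19.83) = 0.768

α = 0.768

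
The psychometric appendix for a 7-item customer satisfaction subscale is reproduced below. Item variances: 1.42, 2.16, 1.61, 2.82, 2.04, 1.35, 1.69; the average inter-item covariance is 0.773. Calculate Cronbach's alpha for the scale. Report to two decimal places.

Cronbach's alpha = 0.83

ΣVar(i) = 1.42 + 2.16 + 1.61 + 2.82 + 2.04 + 1.35 + 1.69 = 13.09
Sum of the 21 distinct covariances = 21 × 0.773 = 16.233
σ²_T = ΣVar(i) + 2·Σcov = 13.09 + 2 × 16.233 = 45.556
α = (7/6)·(1 − 13.09/45.556) = 0.83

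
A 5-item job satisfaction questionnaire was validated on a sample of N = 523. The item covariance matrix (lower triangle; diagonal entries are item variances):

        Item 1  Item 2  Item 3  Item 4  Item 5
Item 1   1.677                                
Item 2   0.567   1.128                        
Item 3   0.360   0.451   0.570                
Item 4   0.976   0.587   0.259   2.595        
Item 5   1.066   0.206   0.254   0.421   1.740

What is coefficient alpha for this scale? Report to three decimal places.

α = 0.715

Σσ²ᵢ = 1.677 + 1.128 + 0.570 + 2.595 + 1.740 = 7.710
Sum of off-diagonal covariances = 5.147
σ²_total = 7.710 + 2 × 5.147 = 18.004
α = (k/(k−1))·(1 − Σσ²ᵢ/σ²_total) = (5/4)·(1 − 7.710/18.004) = 0.715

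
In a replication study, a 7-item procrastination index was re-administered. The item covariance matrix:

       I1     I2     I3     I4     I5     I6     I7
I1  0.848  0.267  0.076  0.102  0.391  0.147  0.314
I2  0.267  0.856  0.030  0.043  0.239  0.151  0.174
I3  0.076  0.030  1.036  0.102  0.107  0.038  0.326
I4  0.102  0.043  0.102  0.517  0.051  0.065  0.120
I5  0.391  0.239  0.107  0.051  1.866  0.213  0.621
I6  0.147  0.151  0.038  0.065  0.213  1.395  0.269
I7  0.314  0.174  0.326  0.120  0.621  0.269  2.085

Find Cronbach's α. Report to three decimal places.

Cronbach's α = 0.551

Σσᵢ² = 0.848 + 0.856 + 1.036 + 0.517 + 1.866 + 1.395 + 2.085 = 8.603
Sum of off-diagonal covariances = 3.846
σ²_T = 8.603 + 2 × 3.846 = 16.295
α = (k/(k−1))·(1 − Σσᵢ²/σ²_T) = (7/6)·(1 − 8.603/16.295) = 0.551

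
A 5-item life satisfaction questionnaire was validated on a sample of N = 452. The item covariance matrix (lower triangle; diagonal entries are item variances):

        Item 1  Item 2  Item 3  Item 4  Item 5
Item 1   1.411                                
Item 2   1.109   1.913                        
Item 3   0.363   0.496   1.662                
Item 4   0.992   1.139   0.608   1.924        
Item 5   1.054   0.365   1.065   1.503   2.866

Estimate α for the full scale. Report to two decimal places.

Σσᵢ² = 1.411 + 1.913 + 1.662 + 1.924 + 2.866 = 9.776
Σ_{i<j} σ_ij = 8.694
σ²_total = 9.776 + 2 × 8.694 = 27.164
α = (k/(k−1))·(1 − Σσᵢ²/σ²_total) = (5/4)·(1 − 9.776/27.164) = 0.80

α = 0.80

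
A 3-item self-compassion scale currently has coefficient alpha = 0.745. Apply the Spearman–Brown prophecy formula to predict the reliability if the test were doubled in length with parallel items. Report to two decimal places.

Length factor m = 2
α' = m·α / (1 + (m−1)·α)
   = 2 × 0.745 / (1 + (2 − 1) × 0.745)
   = 1.4900 / 1.7450 = 0.85

predicted reliability = 0.85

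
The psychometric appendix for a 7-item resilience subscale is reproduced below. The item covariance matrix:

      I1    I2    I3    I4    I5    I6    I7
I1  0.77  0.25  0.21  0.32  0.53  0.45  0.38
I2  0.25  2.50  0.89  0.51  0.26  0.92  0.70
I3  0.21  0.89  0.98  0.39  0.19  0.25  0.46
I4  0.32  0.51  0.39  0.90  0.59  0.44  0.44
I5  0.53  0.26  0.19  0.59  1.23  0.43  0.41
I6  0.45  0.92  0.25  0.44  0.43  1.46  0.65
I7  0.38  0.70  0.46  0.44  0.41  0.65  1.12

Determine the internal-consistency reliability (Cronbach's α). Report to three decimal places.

α = 0.797

ΣVar(i) = 0.77 + 2.50 + 0.98 + 0.90 + 1.23 + 1.46 + 1.12 = 8.96
Σ_{i<j} σ_ij = 9.67
total variance = 8.96 + 2 × 9.67 = 28.30
α = (k/(k−1))·(1 − ΣVar(i)/total variance) = (7/6)·(1 − 8.96/28.30) = 0.797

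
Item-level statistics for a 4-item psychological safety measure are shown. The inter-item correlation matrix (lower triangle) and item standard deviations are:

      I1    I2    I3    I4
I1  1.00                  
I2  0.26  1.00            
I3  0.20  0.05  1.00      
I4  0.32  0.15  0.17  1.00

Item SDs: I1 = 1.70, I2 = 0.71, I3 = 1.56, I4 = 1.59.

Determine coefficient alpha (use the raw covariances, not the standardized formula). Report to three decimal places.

coefficient alpha = 0.481

Σσ²ᵢ = 1.70² + 0.71² + 1.56² + 1.59² = 8.3558
Covariances σ_ij = r_ij · s_i · s_j:
  σ(I1,I2) = 0.26 × 1.70 × 0.71 = 0.3138
  σ(I1,I3) = 0.20 × 1.70 × 1.56 = 0.5304
  σ(I1,I4) = 0.32 × 1.70 × 1.59 = 0.8650
  σ(I2,I3) = 0.05 × 0.71 × 1.56 = 0.0554
  σ(I2,I4) = 0.15 × 0.71 × 1.59 = 0.1693
  σ(I3,I4) = 0.17 × 1.56 × 1.59 = 0.4217
σ²_T = Σσ²ᵢ + 2·Σσ_ij = 8.3558 + 2 × 2.3556 = 13.0670
α = (4/3)·(1 − 8.3558/13.0670) = 0.481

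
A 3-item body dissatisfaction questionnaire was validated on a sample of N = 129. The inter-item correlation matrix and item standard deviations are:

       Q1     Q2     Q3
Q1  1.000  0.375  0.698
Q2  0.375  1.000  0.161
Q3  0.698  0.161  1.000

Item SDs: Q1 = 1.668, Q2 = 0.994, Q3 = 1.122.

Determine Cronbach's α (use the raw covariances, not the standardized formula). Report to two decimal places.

α = 0.68

Σσ²ᵢ = 1.668² + 0.994² + 1.122² = 5.0291
Covariances σ_ij = r_ij · s_i · s_j:
  σ(Q1,Q2) = 0.375 × 1.668 × 0.994 = 0.6217
  σ(Q1,Q3) = 0.698 × 1.668 × 1.122 = 1.3063
  σ(Q2,Q3) = 0.161 × 0.994 × 1.122 = 0.1796
σ²_T = Σσ²ᵢ + 2·Σσ_ij = 5.0291 + 2 × 2.1076 = 9.2443
α = (3/2)·(1 − 5.0291/9.2443) = 0.68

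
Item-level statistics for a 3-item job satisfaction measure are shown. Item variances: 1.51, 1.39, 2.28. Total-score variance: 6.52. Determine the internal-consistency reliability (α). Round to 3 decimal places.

sum of item variances = 1.51 + 1.39 + 2.28 = 5.18
α = (k/(k−1))·(1 − sum of item variances/σ²_total) = (3/2)·(1 − 5.18/6.52) = 0.308

α = 0.308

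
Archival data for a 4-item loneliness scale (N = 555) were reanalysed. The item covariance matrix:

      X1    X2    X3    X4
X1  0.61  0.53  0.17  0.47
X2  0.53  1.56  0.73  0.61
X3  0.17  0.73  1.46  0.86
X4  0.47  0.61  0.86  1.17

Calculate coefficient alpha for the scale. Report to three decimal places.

ΣVar(i) = 0.61 + 1.56 + 1.46 + 1.17 = 4.80
Σ_{i<j} σ_ij = 3.37
σ²_total = 4.80 + 2 × 3.37 = 11.54
α = (k/(k−1))·(1 − ΣVar(i)/σ²_total) = (4/3)·(1 − 4.80/11.54) = 0.779

α = 0.779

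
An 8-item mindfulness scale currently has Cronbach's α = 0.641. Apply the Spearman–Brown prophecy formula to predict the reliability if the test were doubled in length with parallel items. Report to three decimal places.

predicted reliability = 0.781

Length factor m = 2
α' = m·α / (1 + (m−1)·α)
   = 2 × 0.641 / (1 + (2 − 1) × 0.641)
   = 1.2820 / 1.6410 = 0.781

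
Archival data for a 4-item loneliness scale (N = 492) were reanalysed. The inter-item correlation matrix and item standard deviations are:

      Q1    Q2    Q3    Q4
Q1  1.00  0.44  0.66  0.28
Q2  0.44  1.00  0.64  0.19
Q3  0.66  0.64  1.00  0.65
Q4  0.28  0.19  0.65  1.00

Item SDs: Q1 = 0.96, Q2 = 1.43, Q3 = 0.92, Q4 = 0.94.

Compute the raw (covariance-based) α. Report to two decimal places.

α = 0.76

Σσ²ᵢ = 0.96² + 1.43² + 0.92² + 0.94² = 4.6965
Covariances σ_ij = r_ij · s_i · s_j:
  σ(Q1,Q2) = 0.44 × 0.96 × 1.43 = 0.6040
  σ(Q1,Q3) = 0.66 × 0.96 × 0.92 = 0.5829
  σ(Q1,Q4) = 0.28 × 0.96 × 0.94 = 0.2527
  σ(Q2,Q3) = 0.64 × 1.43 × 0.92 = 0.8420
  σ(Q2,Q4) = 0.19 × 1.43 × 0.94 = 0.2554
  σ(Q3,Q4) = 0.65 × 0.92 × 0.94 = 0.5621
σ²_T = Σσ²ᵢ + 2·Σσ_ij = 4.6965 + 2 × 3.0991 = 10.8947
α = (4/3)·(1 − 4.6965/10.8947) = 0.76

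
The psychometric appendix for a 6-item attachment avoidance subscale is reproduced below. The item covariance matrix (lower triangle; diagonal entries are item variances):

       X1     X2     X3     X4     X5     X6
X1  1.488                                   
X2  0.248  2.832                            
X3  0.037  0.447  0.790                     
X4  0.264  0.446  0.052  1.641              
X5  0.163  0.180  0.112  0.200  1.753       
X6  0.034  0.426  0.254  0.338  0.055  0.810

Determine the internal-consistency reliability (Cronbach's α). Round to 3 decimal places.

Σσᵢ² = 1.488 + 2.832 + 0.790 + 1.641 + 1.753 + 0.810 = 9.314
Σ_{i<j} σ_ij = 3.256
σ²_total = 9.314 + 2 × 3.256 = 15.826
α = (k/(k−1))·(1 − Σσᵢ²/σ²_total) = (6/5)·(1 − 9.314/15.826) = 0.494

α = 0.494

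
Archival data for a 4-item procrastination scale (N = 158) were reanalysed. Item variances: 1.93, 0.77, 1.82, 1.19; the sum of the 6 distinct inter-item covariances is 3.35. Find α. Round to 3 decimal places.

α = 0.720

Σσ²ᵢ = 1.93 + 0.77 + 1.82 + 1.19 = 5.71
Sum of distinct covariances = 3.35
σ²_T = Σσ²ᵢ + 2·Σcov = 5.71 + 2 × 3.35 = 12.41
α = (4/3)·(1 − 5.71/12.41) = 0.720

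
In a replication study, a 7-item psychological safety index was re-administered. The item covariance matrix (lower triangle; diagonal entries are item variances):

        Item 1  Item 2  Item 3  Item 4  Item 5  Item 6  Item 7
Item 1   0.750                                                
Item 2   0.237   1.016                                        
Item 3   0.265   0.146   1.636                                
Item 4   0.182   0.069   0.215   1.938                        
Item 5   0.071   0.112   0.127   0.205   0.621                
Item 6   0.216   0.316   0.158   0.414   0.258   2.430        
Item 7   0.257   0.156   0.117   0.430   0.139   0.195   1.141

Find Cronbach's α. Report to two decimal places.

Cronbach's α = 0.55

Σσᵢ² = 0.750 + 1.016 + 1.636 + 1.938 + 0.621 + 2.430 + 1.141 = 9.532
Sum of the distinct covariances = 4.285
σ²_T = 9.532 + 2 × 4.285 = 18.102
α = (k/(k−1))·(1 − Σσᵢ²/σ²_T) = (7/6)·(1 − 9.532/18.102) = 0.55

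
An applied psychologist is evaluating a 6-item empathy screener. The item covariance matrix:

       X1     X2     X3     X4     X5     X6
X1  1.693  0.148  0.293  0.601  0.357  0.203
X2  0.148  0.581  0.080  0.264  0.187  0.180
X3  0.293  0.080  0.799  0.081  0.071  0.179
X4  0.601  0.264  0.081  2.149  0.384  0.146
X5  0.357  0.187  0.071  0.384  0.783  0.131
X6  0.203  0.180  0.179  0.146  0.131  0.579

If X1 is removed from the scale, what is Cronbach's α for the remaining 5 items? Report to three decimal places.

Remaining items: X2, X3, X4, X5, X6 (k = 5).
Σσᵢ² = 0.581 + 0.799 + 2.149 + 0.783 + 0.579 = 4.891
total variance = 4.891 + 2 × 1.703 = 8.297
α (item deleted) = (5/4)·(1 − 4.891/8.297) = 0.513

α = 0.513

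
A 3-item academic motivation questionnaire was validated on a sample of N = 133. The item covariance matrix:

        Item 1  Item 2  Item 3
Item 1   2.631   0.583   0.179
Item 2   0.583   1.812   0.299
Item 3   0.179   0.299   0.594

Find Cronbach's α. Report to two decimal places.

Σσᵢ² = 2.631 + 1.812 + 0.594 = 5.037
Sum of the distinct covariances = 1.061
σ²_T = 5.037 + 2 × 1.061 = 7.159
α = (k/(k−1))·(1 − Σσᵢ²/σ²_T) = (3/2)·(1 − 5.037/7.159) = 0.44

Cronbach's α = 0.44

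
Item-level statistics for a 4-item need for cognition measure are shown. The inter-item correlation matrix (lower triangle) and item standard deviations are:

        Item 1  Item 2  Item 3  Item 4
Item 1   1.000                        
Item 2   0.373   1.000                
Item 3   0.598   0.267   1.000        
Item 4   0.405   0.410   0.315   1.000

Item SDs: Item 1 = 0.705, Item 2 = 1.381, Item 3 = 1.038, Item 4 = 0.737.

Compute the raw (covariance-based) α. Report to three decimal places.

Σσ²ᵢ = 0.705² + 1.381² + 1.038² + 0.737² = 4.0248
Covariances σ_ij = r_ij · s_i · s_j:
  σ(Item 1,Item 2) = 0.373 × 0.705 × 1.381 = 0.3632
  σ(Item 1,Item 3) = 0.598 × 0.705 × 1.038 = 0.4376
  σ(Item 1,Item 4) = 0.405 × 0.705 × 0.737 = 0.2104
  σ(Item 2,Item 3) = 0.267 × 1.381 × 1.038 = 0.3827
  σ(Item 2,Item 4) = 0.410 × 1.381 × 0.737 = 0.4173
  σ(Item 3,Item 4) = 0.315 × 1.038 × 0.737 = 0.2410
σ²_T = Σσ²ᵢ + 2·Σσ_ij = 4.0248 + 2 × 2.0522 = 8.1292
α = (4/3)·(1 − 4.0248/8.1292) = 0.673

α = 0.673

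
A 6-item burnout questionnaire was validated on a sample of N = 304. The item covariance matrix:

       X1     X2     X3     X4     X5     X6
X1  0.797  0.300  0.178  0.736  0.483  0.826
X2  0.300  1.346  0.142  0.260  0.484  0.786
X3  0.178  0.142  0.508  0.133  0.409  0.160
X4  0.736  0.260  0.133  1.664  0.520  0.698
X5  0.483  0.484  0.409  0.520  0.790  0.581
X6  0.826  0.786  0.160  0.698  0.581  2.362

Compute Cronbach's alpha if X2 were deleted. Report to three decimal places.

Remaining items: X1, X3, X4, X5, X6 (k = 5).
ΣVar(i) = 0.797 + 0.508 + 1.664 + 0.790 + 2.362 = 6.121
total variance = 6.121 + 2 × 4.724 = 15.569
α (item deleted) = (5/4)·(1 − 6.121/15.569) = 0.759

Cronbach's alpha = 0.759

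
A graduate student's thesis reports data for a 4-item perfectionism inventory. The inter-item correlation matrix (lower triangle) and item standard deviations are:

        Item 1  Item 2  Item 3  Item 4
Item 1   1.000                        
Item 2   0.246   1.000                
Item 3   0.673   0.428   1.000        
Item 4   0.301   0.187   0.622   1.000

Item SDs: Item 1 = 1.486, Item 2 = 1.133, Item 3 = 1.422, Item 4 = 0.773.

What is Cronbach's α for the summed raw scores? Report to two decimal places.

Σσ²ᵢ = 1.486² + 1.133² + 1.422² + 0.773² = 6.1115
Covariances σ_ij = r_ij · s_i · s_j:
  σ(Item 1,Item 2) = 0.246 × 1.486 × 1.133 = 0.4142
  σ(Item 1,Item 3) = 0.673 × 1.486 × 1.422 = 1.4221
  σ(Item 1,Item 4) = 0.301 × 1.486 × 0.773 = 0.3458
  σ(Item 2,Item 3) = 0.428 × 1.133 × 1.422 = 0.6896
  σ(Item 2,Item 4) = 0.187 × 1.133 × 0.773 = 0.1638
  σ(Item 3,Item 4) = 0.622 × 1.422 × 0.773 = 0.6837
σ²_T = Σσ²ᵢ + 2·Σσ_ij = 6.1115 + 2 × 3.7192 = 13.5499
α = (4/3)·(1 − 6.1115/13.5499) = 0.73

Cronbach's α = 0.73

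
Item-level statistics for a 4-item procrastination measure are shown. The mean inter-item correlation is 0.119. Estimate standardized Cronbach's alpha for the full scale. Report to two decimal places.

α = 0.35

Standardized α = k·r̄ / (1 + (k−1)·r̄) = 4 × 0.119 / (1 + 3 × 0.119)
  = 0.4760 / 1.3570 = 0.35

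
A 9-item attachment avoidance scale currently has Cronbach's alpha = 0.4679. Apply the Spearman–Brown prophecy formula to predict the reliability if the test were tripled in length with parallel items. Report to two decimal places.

Length factor m = 3
α' = m·α / (1 + (m−1)·α)
   = 3 × 0.4679 / (1 + (3 − 1) × 0.4679)
   = 1.4037 / 1.9358 = 0.73

predicted reliability = 0.73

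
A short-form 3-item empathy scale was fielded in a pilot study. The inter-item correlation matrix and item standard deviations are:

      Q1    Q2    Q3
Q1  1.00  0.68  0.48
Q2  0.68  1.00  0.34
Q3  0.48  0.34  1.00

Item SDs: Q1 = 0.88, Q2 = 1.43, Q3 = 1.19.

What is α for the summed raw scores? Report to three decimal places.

Σσ²ᵢ = 0.88² + 1.43² + 1.19² = 4.2354
Covariances σ_ij = r_ij · s_i · s_j:
  σ(Q1,Q2) = 0.68 × 0.88 × 1.43 = 0.8557
  σ(Q1,Q3) = 0.48 × 0.88 × 1.19 = 0.5027
  σ(Q2,Q3) = 0.34 × 1.43 × 1.19 = 0.5786
σ²_T = Σσ²ᵢ + 2·Σσ_ij = 4.2354 + 2 × 1.9370 = 8.1094
α = (3/2)·(1 − 4.2354/8.1094) = 0.717

α = 0.717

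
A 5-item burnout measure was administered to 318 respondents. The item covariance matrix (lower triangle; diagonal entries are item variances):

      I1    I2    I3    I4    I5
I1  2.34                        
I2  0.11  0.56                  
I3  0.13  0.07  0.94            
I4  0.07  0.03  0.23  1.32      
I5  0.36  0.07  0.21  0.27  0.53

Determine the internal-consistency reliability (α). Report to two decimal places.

α = 0.44

sum of item variances = 2.34 + 0.56 + 0.94 + 1.32 + 0.53 = 5.69
Sum of the distinct covariances = 1.55
σ²_T = 5.69 + 2 × 1.55 = 8.79
α = (k/(k−1))·(1 − sum of item variances/σ²_T) = (5/4)·(1 − 5.69/8.79) = 0.44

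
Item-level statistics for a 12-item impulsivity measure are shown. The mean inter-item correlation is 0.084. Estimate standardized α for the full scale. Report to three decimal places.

Standardized α = k·r̄ / (1 + (k−1)·r̄) = 12 × 0.084 / (1 + 11 × 0.084)
  = 1.0080 / 1.9240 = 0.524

α = 0.524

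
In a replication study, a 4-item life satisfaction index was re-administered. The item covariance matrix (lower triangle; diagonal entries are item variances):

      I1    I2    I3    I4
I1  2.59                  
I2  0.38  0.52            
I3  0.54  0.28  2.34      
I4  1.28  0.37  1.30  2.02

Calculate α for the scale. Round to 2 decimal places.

α = 0.70

ΣVar(i) = 2.59 + 0.52 + 2.34 + 2.02 = 7.47
Sum of the distinct covariances = 4.15
Var(T) = 7.47 + 2 × 4.15 = 15.77
α = (k/(k−1))·(1 − ΣVar(i)/Var(T)) = (4/3)·(1 − 7.47/15.77) = 0.70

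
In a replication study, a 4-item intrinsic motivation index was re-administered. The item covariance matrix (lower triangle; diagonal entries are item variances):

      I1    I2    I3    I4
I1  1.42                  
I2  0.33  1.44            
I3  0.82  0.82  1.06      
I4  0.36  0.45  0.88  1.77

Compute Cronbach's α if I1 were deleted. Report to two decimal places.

α = 0.75

Remaining items: I2, I3, I4 (k = 3).
Σσ²ᵢ = 1.44 + 1.06 + 1.77 = 4.27
σ²_T = 4.27 + 2 × 2.15 = 8.57
α (item deleted) = (3/2)·(1 − 4.27/8.57) = 0.75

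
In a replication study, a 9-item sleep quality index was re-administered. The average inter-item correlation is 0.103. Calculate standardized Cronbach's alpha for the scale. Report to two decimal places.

standardized Cronbach's alpha = 0.51

Standardized α = k·r̄ / (1 + (k−1)·r̄) = 9 × 0.103 / (1 + 8 × 0.103)
  = 0.9270 / 1.8240 = 0.51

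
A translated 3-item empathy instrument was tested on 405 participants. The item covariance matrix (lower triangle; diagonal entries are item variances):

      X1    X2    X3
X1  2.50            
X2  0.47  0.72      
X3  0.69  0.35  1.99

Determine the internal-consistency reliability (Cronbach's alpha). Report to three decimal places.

α = 0.550

Σσᵢ² = 2.50 + 0.72 + 1.99 = 5.21
Sum of off-diagonal covariances = 1.51
total variance = 5.21 + 2 × 1.51 = 8.23
α = (k/(k−1))·(1 − Σσᵢ²/total variance) = (3/2)·(1 − 5.21/8.23) = 0.550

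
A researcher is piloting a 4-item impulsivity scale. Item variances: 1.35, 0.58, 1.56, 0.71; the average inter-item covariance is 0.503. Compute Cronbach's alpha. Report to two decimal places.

Cronbach's alpha = 0.79

Σσ²ᵢ = 1.35 + 0.58 + 1.56 + 0.71 = 4.20
Sum of the 6 distinct covariances = 6 × 0.503 = 3.018
total variance = Σσ²ᵢ + 2·Σcov = 4.20 + 2 × 3.018 = 10.236
α = (4/3)·(1 − 4.20/10.236) = 0.79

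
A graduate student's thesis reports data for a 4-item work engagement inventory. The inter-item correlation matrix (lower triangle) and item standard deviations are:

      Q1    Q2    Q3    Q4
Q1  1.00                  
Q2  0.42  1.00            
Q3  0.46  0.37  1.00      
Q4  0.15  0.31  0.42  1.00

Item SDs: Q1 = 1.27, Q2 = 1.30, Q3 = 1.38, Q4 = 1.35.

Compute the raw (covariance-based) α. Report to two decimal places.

α = 0.69

Σσ²ᵢ = 1.27² + 1.30² + 1.38² + 1.35² = 7.0298
Covariances σ_ij = r_ij · s_i · s_j:
  σ(Q1,Q2) = 0.42 × 1.27 × 1.30 = 0.6934
  σ(Q1,Q3) = 0.46 × 1.27 × 1.38 = 0.8062
  σ(Q1,Q4) = 0.15 × 1.27 × 1.35 = 0.2572
  σ(Q2,Q3) = 0.37 × 1.30 × 1.38 = 0.6638
  σ(Q2,Q4) = 0.31 × 1.30 × 1.35 = 0.5441
  σ(Q3,Q4) = 0.42 × 1.38 × 1.35 = 0.7825
σ²_T = Σσ²ᵢ + 2·Σσ_ij = 7.0298 + 2 × 3.7472 = 14.5242
α = (4/3)·(1 − 7.0298/14.5242) = 0.69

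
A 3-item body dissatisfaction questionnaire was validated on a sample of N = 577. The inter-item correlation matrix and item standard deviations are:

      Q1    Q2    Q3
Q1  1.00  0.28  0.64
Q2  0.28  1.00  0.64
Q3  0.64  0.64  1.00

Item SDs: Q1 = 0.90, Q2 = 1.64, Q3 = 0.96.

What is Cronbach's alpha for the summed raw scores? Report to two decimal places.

Σσ²ᵢ = 0.90² + 1.64² + 0.96² = 4.4212
Covariances σ_ij = r_ij · s_i · s_j:
  σ(Q1,Q2) = 0.28 × 0.90 × 1.64 = 0.4133
  σ(Q1,Q3) = 0.64 × 0.90 × 0.96 = 0.5530
  σ(Q2,Q3) = 0.64 × 1.64 × 0.96 = 1.0076
σ²_T = Σσ²ᵢ + 2·Σσ_ij = 4.4212 + 2 × 1.9739 = 8.3690
α = (3/2)·(1 − 4.4212/8.3690) = 0.71

Cronbach's alpha = 0.71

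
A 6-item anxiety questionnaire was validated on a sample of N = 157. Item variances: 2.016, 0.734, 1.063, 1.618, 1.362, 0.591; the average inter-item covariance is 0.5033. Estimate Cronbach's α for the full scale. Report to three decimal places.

α = 0.806

Σσ²ᵢ = 2.016 + 0.734 + 1.063 + 1.618 + 1.362 + 0.591 = 7.384
Sum of the 15 distinct covariances = 15 × 0.5033 = 7.5495
σ²_T = Σσ²ᵢ + 2·Σcov = 7.384 + 2 × 7.5495 = 22.4830
α = (6/5)·(1 − 7.384/22.4830) = 0.806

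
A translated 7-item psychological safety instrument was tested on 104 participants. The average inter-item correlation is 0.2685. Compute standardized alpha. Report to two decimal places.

Standardized α = k·r̄ / (1 + (k−1)·r̄) = 7 × 0.2685 / (1 + 6 × 0.2685)
  = 1.8795 / 2.6110 = 0.72

standardized alpha = 0.72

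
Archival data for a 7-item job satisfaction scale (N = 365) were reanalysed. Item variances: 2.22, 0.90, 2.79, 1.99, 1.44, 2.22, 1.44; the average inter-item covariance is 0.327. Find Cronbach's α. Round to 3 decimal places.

α = 0.599

ΣVar(i) = 2.22 + 0.90 + 2.79 + 1.99 + 1.44 + 2.22 + 1.44 = 13.00
Sum of the 21 distinct covariances = 21 × 0.327 = 6.867
total variance = ΣVar(i) + 2·Σcov = 13.00 + 2 × 6.867 = 26.734
α = (7/6)·(1 − 13.00/26.734) = 0.599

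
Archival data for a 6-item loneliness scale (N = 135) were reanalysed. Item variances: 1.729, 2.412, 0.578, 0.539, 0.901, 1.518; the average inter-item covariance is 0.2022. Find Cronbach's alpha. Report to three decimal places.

α = 0.530

ΣVar(i) = 1.729 + 2.412 + 0.578 + 0.539 + 0.901 + 1.518 = 7.677
Sum of the 15 distinct covariances = 15 × 0.2022 = 3.0330
Var(T) = ΣVar(i) + 2·Σcov = 7.677 + 2 × 3.0330 = 13.7430
α = (6/5)·(1 − 7.677/13.7430) = 0.530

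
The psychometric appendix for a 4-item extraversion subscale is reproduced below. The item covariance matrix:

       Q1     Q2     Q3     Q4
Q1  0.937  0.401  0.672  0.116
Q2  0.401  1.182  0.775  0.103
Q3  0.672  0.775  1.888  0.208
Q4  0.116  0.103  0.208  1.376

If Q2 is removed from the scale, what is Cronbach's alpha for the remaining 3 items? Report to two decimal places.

Cronbach's alpha = 0.48

Remaining items: Q1, Q3, Q4 (k = 3).
Σσᵢ² = 0.937 + 1.888 + 1.376 = 4.201
σ²_T = 4.201 + 2 × 0.996 = 6.193
α (item deleted) = (3/2)·(1 − 4.201/6.193) = 0.48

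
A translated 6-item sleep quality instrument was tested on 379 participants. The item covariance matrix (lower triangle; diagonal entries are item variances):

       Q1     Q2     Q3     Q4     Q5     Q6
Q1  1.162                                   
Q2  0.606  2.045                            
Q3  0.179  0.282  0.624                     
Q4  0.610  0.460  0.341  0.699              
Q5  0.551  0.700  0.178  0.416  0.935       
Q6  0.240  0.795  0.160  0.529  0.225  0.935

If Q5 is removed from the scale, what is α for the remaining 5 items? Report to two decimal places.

Remaining items: Q1, Q2, Q3, Q4, Q6 (k = 5).
ΣVar(i) = 1.162 + 2.045 + 0.624 + 0.699 + 0.935 = 5.465
total variance = 5.465 + 2 × 4.202 = 13.869
α (item deleted) = (5/4)·(1 − 5.465/13.869) = 0.76

α = 0.76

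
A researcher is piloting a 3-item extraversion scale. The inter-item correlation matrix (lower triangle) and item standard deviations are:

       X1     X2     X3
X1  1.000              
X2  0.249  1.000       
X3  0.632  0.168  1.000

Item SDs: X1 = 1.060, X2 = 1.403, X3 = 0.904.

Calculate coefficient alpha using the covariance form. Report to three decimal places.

Σσ²ᵢ = 1.060² + 1.403² + 0.904² = 3.9092
Covariances σ_ij = r_ij · s_i · s_j:
  σ(X1,X2) = 0.249 × 1.060 × 1.403 = 0.3703
  σ(X1,X3) = 0.632 × 1.060 × 0.904 = 0.6056
  σ(X2,X3) = 0.168 × 1.403 × 0.904 = 0.2131
σ²_T = Σσ²ᵢ + 2·Σσ_ij = 3.9092 + 2 × 1.1890 = 6.2872
α = (3/2)·(1 − 3.9092/6.2872) = 0.567

α = 0.567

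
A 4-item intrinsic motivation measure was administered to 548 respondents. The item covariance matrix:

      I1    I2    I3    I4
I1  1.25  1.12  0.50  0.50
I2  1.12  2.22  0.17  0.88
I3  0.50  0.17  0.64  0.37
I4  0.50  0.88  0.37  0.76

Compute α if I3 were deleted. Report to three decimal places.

α = 0.813

Remaining items: I1, I2, I4 (k = 3).
Σσ²ᵢ = 1.25 + 2.22 + 0.76 = 4.23
σ²_T = 4.23 + 2 × 2.50 = 9.23
α (item deleted) = (3/2)·(1 − 4.23/9.23) = 0.813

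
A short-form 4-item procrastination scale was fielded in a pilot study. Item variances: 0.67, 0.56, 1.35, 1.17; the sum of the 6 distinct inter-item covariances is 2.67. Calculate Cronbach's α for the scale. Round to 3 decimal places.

Cronbach's α = 0.783

sum of item variances = 0.67 + 0.56 + 1.35 + 1.17 = 3.75
Sum of distinct covariances = 2.67
total variance = sum of item variances + 2·Σcov = 3.75 + 2 × 2.67 = 9.09
α = (4/3)·(1 − 3.75/9.09) = 0.783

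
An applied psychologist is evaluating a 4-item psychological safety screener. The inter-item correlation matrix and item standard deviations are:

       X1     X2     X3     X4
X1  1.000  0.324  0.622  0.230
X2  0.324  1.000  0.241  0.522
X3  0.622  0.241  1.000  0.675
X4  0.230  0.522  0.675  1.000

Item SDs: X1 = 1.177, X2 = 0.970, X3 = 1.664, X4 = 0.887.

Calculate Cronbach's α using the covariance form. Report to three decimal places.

Σσ²ᵢ = 1.177² + 0.970² + 1.664² + 0.887² = 5.8819
Covariances σ_ij = r_ij · s_i · s_j:
  σ(X1,X2) = 0.324 × 1.177 × 0.970 = 0.3699
  σ(X1,X3) = 0.622 × 1.177 × 1.664 = 1.2182
  σ(X1,X4) = 0.230 × 1.177 × 0.887 = 0.2401
  σ(X2,X3) = 0.241 × 0.970 × 1.664 = 0.3890
  σ(X2,X4) = 0.522 × 0.970 × 0.887 = 0.4491
  σ(X3,X4) = 0.675 × 1.664 × 0.887 = 0.9963
σ²_T = Σσ²ᵢ + 2·Σσ_ij = 5.8819 + 2 × 3.6626 = 13.2071
α = (4/3)·(1 − 5.8819/13.2071) = 0.740

Cronbach's α = 0.740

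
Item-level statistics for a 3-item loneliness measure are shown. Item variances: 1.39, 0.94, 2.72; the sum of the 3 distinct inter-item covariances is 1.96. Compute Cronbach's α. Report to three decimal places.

α = 0.656

ΣVar(i) = 1.39 + 0.94 + 2.72 = 5.05
Sum of distinct covariances = 1.96
total variance = ΣVar(i) + 2·Σcov = 5.05 + 2 × 1.96 = 8.97
α = (3/2)·(1 − 5.05/8.97) = 0.656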